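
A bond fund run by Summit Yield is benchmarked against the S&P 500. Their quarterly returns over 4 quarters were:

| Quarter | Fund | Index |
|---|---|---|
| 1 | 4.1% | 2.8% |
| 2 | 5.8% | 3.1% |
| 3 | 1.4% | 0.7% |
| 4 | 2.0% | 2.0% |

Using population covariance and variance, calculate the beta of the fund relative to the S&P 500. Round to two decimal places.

1.69

r̄p = 3.3250%,  r̄m = 2.1500%
Cov = Σ(rp − r̄p)(rm − r̄m) / 4 = 1.4613
Var(rm) = Σ(rm − r̄m)² / 4 = 0.8625
β = Cov / Var = 1.4613 / 0.8625 = 1.6943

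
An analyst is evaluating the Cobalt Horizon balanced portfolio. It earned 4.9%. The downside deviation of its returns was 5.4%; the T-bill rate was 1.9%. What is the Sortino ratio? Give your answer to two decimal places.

0.56

Sortino = (Rp − Rf) / σd = (4.9% − 1.9%) / 5.4% = 3.00% / 5.4% = 0.5556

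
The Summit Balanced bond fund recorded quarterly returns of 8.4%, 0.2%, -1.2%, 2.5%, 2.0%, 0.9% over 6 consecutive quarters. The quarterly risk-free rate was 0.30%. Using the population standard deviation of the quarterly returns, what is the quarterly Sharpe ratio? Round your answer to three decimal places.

0.601

r̄ = (8.4 + 0.2 − 1.2 + 2.5 + 2 + 0.9) / 6 = 12.80 / 6 = 2.1333%
Population σ = √[Σ(r − r̄)² / 6] = √[55.7933 / 6] = √9.2989 = 3.0494%
Sharpe = (r̄ − rf) / σ = (2.1333 − 0.3) / 3.0494 = 1.8333 / 3.0494 = 0.6012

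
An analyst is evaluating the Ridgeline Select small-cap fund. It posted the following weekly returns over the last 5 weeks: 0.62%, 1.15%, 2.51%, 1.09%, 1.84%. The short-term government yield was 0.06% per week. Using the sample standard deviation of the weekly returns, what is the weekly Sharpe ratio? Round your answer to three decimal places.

1.870

r̄ = (0.62 + 1.15 + 2.51 + 1.09 + 1.84) / 5 = 1.4420%
Σ(r − r̄)² = (0.62 − 1.4420)² + (1.15 − 1.4420)² + … = 2.1839
σ = √[2.1839 / 4] = 0.7389%
Sharpe = (r̄ − rf) / σ = (1.4420 − 0.06) / 0.7389 = 1.3820 / 0.7389 = 1.8703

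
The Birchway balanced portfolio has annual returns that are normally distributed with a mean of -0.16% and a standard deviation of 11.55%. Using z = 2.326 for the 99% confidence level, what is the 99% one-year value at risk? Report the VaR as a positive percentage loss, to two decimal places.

VaR (as % loss) = −(μ − z·σ) = −(-0.16% − 2.326 × 11.55%) = −(-27.0253%) = 27.0253%

27.03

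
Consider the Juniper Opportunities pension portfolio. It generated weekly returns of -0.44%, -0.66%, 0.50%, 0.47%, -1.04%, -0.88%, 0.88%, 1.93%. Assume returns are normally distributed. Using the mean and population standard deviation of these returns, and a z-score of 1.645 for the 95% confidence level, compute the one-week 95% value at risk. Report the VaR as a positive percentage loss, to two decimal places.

r̄ = (-0.44 − 0.66 + 0.5 + 0.47 − 1.04 − 0.88 + 0.88 + 1.93) / 8 = 0.0950%
Σ(r − r̄)² = 7.3832; population σ = √(7.3832/8) = 0.9607%
VaR = −(r̄ − z·σ) = −(0.0950 − 1.645 × 0.9607) = −(-1.4854) = 1.4854%

1.49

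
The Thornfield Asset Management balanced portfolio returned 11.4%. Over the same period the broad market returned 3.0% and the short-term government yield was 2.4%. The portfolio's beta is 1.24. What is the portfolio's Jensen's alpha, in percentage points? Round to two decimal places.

CAPM expected return = Rf + β(Rm − Rf) = 2.4% + 1.24 × (3.0% − 2.4%) = 2.4 + 1.24 × 0.60 = 3.1440%
Jensen's α = Rp − E[R] = 11.4% − 3.1440% = 8.2560

8.26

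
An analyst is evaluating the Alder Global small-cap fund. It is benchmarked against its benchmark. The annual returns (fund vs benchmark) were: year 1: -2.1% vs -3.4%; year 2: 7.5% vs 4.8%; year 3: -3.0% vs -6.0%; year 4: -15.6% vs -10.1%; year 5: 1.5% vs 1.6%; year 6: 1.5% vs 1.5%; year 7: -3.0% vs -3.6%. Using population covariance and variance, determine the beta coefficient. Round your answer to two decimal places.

r̄p = -1.8857%,  r̄m = -2.1714%
Cov = Σ(rp − r̄p)(rm − r̄m) / 7 = 29.3553
Var(rm) = Σ(rm − r̄m)² / 7 = 22.4820
β = Cov / Var = 29.3553 / 22.4820 = 1.3057

1.31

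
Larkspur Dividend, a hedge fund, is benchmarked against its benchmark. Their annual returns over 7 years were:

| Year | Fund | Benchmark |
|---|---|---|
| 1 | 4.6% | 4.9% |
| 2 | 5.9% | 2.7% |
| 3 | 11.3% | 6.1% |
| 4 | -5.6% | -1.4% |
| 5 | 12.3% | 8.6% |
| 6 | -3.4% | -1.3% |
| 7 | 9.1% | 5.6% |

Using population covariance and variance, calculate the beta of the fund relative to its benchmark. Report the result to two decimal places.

1.77

r̄p = 4.8857%,  r̄m = 3.6000%
Cov = Σ(rp − r̄p)(rm − r̄m) / 7 = 21.8971
Var(rm) = Σ(rm − r̄m)² / 7 = 12.3943
β = Cov / Var = 21.8971 / 12.3943 = 1.7667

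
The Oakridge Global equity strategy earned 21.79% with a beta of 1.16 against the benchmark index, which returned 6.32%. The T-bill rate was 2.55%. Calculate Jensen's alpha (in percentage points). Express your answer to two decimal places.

CAPM expected return = Rf + β(Rm − Rf) = 2.55% + 1.16 × (6.32% − 2.55%) = 2.55 + 1.16 × 3.77 = 6.9232%
Jensen's α = Rp − E[R] = 21.79% − 6.9232% = 14.8668

14.87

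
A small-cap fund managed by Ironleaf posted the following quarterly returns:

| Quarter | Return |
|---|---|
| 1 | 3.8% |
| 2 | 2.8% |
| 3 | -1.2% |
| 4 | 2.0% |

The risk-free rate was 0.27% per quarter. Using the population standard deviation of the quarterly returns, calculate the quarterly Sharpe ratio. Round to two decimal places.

Mean return r̄ = 7.40 / 4 = 1.8500%
Σ(r − r̄)² = (3.8 − 1.8500)² + (2.8 − 1.8500)² + … = 14.0300
population σ = √(14.0300 / 4) = √3.5075 = 1.8728%
Sharpe = (r̄ − rf) / σ = (1.8500 − 0.27) / 1.8728 = 1.5800 / 1.8728 = 0.8437

0.84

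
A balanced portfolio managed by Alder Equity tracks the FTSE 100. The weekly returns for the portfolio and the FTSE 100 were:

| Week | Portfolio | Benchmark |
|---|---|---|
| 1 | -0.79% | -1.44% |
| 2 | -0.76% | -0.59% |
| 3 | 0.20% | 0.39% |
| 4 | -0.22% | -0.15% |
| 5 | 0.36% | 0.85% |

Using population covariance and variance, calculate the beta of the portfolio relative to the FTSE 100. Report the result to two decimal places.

0.57

r̄p = -0.2420%,  r̄m = -0.1880%
Cov = Σ(rp − r̄p)(rm − r̄m) / 5 = 0.3551
Var(rm) = Σ(rm − r̄m)² / 5 = 0.6284
β = Cov / Var = 0.3551 / 0.6284 = 0.5651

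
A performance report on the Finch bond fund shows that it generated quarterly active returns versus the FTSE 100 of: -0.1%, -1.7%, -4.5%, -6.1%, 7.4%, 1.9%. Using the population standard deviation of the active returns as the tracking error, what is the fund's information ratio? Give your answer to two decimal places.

-0.12

r̄ = (-0.1 − 1.7 − 4.5 − 6.1 + 7.4 + 1.9) / 6 = -3.10 / 6 = -0.5167%
Population std dev = √[117.1283 / 6] = 4.4183%
IR = r̄ / tracking error = -0.5167 / 4.4183 = -0.1169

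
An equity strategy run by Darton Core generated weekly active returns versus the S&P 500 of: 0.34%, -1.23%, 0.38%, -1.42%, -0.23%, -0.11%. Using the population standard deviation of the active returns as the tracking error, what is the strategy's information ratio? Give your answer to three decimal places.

Mean return μ = -2.270 / 6 = -0.3783%
Σ(r − μ)² = (0.34 − (-0.3783))² + (-1.23 − (-0.3783))² + … = 2.9955
population σ = √(2.9955 / 6) = √0.4993 = 0.7066%
IR = μ / tracking error = -0.3783 / 0.7066 = -0.5354

-0.535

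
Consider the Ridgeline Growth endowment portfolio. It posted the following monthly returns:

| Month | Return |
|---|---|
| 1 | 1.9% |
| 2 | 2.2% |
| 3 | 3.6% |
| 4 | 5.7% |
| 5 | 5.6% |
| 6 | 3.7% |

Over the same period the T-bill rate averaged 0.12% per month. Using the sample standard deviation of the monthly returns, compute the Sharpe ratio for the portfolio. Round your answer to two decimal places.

r̄ = (1.9 + 2.2 + 3.6 + 5.7 + 5.6 + 3.7) / 6 = 22.70 / 6 = 3.7833%
Sample σ = √[Σ(r − r̄)² / 5] = √[13.0683 / 5] = √2.6137 = 1.6167%
Sharpe = (r̄ − rf) / σ = (3.7833 − 0.12) / 1.6167 = 3.6633 / 1.6167 = 2.2659

2.27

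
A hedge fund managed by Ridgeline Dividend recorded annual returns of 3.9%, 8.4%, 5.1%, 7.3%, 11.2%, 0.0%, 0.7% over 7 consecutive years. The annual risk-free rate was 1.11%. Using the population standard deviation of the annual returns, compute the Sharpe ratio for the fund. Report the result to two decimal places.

1.09

μ = (3.9 + 8.4 + 5.1 + 7.3 + 11.2 + 0 + 0.7) / 7 = 36.60 / 7 = 5.2286%
Σ(r − μ)² = 99.6343; population σ = √(99.6343/7) = 3.7727%
Sharpe = (μ − rf) / σ = (5.2286 − 1.11) / 3.7727 = 4.1186 / 3.7727 = 1.0917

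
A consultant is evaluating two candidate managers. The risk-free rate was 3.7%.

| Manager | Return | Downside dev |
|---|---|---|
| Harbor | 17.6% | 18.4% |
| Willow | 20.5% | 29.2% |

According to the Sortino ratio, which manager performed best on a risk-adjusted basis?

Harbor

Harbor: Sortino ratio = (17.6% − 3.7%) / 18.4% = 0.755
Willow: Sortino ratio = (20.5% − 3.7%) / 29.2% = 0.575
Highest: Harbor (0.755).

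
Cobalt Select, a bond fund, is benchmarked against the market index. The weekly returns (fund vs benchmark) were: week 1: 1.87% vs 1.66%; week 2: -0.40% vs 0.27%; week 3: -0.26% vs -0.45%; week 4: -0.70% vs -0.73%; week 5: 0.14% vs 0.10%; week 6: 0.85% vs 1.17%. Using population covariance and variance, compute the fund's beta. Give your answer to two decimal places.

r̄p = 0.2500%,  r̄m = 0.3367%
Cov = Σ(rp − r̄p)(rm − r̄m) / 6 = 0.6880
Var(rm) = Σ(rm − r̄m)² / 6 = 0.7105
β = Cov / Var = 0.6880 / 0.7105 = 0.9683

0.97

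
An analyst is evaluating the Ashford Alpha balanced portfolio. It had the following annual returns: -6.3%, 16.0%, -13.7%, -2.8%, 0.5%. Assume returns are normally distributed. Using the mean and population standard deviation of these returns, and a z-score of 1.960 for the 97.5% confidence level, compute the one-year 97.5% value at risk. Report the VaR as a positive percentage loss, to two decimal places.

r̄ = (-6.3 + 16 − 13.7 − 2.8 + 0.5) / 5 = -1.2600%
Population std dev = √[483.5320 / 5] = 9.8339%
VaR = −(r̄ − z·σ) = −(-1.2600 − 1.960 × 9.8339) = −(-20.5344) = 20.5344%

20.53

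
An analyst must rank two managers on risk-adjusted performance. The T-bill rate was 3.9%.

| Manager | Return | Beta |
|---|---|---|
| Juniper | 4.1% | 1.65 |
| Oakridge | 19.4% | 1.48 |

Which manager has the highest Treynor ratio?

Oakridge

Juniper: Treynor = (4.1% − 3.9%) / 1.65 = 0.121
Oakridge: Treynor = (19.4% − 3.9%) / 1.48 = 10.473
Highest: Oakridge (10.473).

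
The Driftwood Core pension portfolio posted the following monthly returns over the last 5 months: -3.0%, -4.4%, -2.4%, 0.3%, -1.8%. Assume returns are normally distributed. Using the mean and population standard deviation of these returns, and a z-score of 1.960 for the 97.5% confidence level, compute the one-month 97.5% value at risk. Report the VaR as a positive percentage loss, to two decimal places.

5.29

Mean return r̄ = -11.30 / 5 = -2.2600%
Σ(r − r̄)² = 11.9120; population σ = √(11.9120/5) = 1.5435%
VaR = −(r̄ − z·σ) = −(-2.2600 − 1.960 × 1.5435) = −(-5.2853) = 5.2853%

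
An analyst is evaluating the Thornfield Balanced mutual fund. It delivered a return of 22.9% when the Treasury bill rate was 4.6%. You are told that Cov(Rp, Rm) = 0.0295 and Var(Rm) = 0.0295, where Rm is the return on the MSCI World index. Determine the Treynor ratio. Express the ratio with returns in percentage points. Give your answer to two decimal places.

18.30

β = Cov / Var = 0.0295 / 0.0295 = 1.0000
Treynor = (Rp − Rf) / β = (22.9% − 4.6%) / 1.0000 = 18.30 / 1.0000 = 18.3000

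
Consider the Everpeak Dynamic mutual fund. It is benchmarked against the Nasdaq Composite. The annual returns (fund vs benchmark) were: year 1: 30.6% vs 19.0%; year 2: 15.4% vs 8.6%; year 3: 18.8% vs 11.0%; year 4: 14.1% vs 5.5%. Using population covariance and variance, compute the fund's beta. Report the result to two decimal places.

1.28

r̄p = 19.7250%,  r̄m = 11.0250%
Cov = Σ(rp − r̄p)(rm − r̄m) / 4 = 32.0794
Var(rm) = Σ(rm − r̄m)² / 4 = 25.0019
β = Cov / Var = 32.0794 / 25.0019 = 1.2831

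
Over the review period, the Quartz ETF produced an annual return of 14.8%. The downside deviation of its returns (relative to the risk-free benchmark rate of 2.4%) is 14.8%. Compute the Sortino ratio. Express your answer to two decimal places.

Sortino = (Rp − Rf) / σd = (14.8% − 2.4%) / 14.8% = 12.40% / 14.8% = 0.8378

0.84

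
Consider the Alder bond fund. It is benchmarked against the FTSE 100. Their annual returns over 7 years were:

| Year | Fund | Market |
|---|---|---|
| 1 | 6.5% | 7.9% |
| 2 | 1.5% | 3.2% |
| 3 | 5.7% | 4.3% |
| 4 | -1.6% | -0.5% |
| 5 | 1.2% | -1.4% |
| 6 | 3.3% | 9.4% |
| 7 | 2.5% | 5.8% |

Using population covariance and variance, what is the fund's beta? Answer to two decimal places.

r̄p = 2.7286%,  r̄m = 4.1000%
Cov = Σ(rp − r̄p)(rm − r̄m) / 7 = 6.7129
Var(rm) = Σ(rm − r̄m)² / 7 = 13.9543
β = Cov / Var = 6.7129 / 13.9543 = 0.4811

0.48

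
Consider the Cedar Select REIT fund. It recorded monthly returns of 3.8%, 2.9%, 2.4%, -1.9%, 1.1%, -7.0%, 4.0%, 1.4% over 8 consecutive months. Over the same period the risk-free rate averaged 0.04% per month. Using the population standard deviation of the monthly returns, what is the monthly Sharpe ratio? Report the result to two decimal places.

0.23

Mean return μ = 6.70 / 8 = 0.8375%
Population σ = √[Σ(r − μ)² / 8] = √[94.7788 / 8] = √11.8474 = 3.4420%
Sharpe = (μ − rf) / σ = (0.8375 − 0.04) / 3.4420 = 0.7975 / 3.4420 = 0.2317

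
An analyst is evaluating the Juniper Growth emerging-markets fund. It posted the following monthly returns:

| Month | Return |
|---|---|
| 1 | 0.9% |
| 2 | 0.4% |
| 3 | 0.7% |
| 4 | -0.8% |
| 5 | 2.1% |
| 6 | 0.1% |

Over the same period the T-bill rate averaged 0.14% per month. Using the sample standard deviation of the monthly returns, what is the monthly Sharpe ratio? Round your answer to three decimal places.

0.445

Mean return r̄ = 3.40 / 6 = 0.5667%
Σ(r − r̄)² = 4.5933; sample σ = √(4.5933/5) = 0.9585%
Sharpe = (r̄ − rf) / σ = (0.5667 − 0.14) / 0.9585 = 0.4267 / 0.9585 = 0.4452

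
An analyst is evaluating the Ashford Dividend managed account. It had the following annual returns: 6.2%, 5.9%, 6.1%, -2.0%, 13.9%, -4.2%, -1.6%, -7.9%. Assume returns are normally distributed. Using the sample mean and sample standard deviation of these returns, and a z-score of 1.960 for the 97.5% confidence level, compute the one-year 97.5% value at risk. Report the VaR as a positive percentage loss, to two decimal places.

11.94

r̄ = (6.2 + 5.9 + 6.1 − 2 + 13.9 − 4.2 − 1.6 − 7.9) / 8 = 16.40 / 8 = 2.0500%
Sample σ = √[Σ(r − r̄)² / 7] = √[356.6600 / 7] = √50.9514 = 7.1380%
VaR = −(r̄ − z·σ) = −(2.0500 − 1.960 × 7.1380) = −(-11.9405) = 11.9405%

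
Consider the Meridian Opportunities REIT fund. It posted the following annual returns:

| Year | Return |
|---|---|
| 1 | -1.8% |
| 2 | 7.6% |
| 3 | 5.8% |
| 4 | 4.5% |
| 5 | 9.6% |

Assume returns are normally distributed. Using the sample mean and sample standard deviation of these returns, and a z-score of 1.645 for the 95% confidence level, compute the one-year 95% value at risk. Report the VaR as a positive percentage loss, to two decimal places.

1.98

r̄ = (-1.8 + 7.6 + 5.8 + 4.5 + 9.6) / 5 = 25.70 / 5 = 5.1400%
Sample std dev = √[74.9520 / 4] = 4.3287%
VaR = −(r̄ − z·σ) = −(5.1400 − 1.645 × 4.3287) = −(-1.9807) = 1.9807%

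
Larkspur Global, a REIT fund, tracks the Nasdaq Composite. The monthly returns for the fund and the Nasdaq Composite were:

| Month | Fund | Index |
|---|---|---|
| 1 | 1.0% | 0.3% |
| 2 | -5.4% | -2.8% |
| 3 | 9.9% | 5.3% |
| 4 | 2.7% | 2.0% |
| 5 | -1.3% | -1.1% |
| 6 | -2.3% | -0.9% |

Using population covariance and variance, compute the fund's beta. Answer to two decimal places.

1.83

r̄p = 0.7667%,  r̄m = 0.4667%
Cov = Σ(rp − r̄p)(rm − r̄m) / 6 = 12.4406
Var(rm) = Σ(rm − r̄m)² / 6 = 6.7889
β = Cov / Var = 12.4406 / 6.7889 = 1.8325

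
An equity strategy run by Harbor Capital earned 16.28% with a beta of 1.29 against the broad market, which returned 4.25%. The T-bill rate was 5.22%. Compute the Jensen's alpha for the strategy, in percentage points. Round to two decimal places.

CAPM expected return = Rf + β(Rm − Rf) = 5.22% + 1.29 × (4.25% − 5.22%) = 5.22 + 1.29 × -0.97 = 3.9687%
Jensen's α = Rp − E[R] = 16.28% − 3.9687% = 12.3113

12.31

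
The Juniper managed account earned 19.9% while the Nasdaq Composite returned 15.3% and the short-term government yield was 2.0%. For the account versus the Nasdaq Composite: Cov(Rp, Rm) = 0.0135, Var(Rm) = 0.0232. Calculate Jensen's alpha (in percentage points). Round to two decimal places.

β = Cov / Var = 0.0135 / 0.0232 = 0.5819
E[R] = Rf + β(Rm − Rf) = 2.0% + 0.5819 × (15.3% − 2.0%) = 9.7393%
α = Rp − E[R] = 19.9% − 9.7393% = 10.1607

10.16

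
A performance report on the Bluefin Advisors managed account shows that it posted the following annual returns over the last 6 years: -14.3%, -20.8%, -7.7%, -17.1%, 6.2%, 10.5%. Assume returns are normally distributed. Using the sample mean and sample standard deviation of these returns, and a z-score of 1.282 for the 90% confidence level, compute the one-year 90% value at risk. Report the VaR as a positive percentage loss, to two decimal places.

23.68

μ = (-14.3 − 20.8 − 7.7 − 17.1 + 6.2 + 10.5) / 6 = -43.20 / 6 = -7.2000%
Sample σ = √[Σ(r − μ)² / 5] = √[826.4800 / 5] = √165.2960 = 12.8567%
VaR = −(μ − z·σ) = −(-7.2000 − 1.282 × 12.8567) = −(-23.6823) = 23.6823%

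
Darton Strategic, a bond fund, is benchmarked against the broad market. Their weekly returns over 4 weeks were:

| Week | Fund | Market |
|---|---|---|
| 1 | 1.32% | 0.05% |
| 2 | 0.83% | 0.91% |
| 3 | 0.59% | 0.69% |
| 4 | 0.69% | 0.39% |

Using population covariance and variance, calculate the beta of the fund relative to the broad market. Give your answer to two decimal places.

r̄p = 0.8575%,  r̄m = 0.5100%
Cov = Σ(rp − r̄p)(rm − r̄m) / 4 = -0.0630
Var(rm) = Σ(rm − r̄m)² / 4 = 0.1046
β = Cov / Var = -0.0630 / 0.1046 = -0.6023

-0.60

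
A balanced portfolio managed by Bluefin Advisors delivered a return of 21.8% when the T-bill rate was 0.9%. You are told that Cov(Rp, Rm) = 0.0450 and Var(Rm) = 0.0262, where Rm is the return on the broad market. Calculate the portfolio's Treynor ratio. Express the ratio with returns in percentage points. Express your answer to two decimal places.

β = Cov / Var = 0.0450 / 0.0262 = 1.7176
Treynor = (Rp − Rf) / β = (21.8% − 0.9%) / 1.7176 = 20.90 / 1.7176 = 12.1681

12.17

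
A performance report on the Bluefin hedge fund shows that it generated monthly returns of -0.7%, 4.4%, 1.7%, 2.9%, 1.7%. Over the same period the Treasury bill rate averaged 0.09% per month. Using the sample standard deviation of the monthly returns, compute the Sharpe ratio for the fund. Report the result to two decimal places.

1.02

Mean return r̄ = 10.00 / 5 = 2.0000%
Σ(r − r̄)² = 14.0400; sample σ = √(14.0400/4) = 1.8735%
Sharpe = (r̄ − rf) / σ = (2.0000 − 0.09) / 1.8735 = 1.9100 / 1.8735 = 1.0195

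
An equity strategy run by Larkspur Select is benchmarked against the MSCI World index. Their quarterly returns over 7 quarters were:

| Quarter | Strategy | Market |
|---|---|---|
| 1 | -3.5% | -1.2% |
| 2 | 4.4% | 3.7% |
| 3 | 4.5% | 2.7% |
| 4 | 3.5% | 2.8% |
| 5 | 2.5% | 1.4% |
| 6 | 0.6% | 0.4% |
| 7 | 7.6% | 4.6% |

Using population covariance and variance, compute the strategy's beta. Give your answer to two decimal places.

r̄p = 2.8000%,  r̄m = 2.0571%
Cov = Σ(rp − r̄p)(rm − r̄m) / 7 = 5.8300
Var(rm) = Σ(rm − r̄m)² / 7 = 3.4167
β = Cov / Var = 5.8300 / 3.4167 = 1.7063

1.71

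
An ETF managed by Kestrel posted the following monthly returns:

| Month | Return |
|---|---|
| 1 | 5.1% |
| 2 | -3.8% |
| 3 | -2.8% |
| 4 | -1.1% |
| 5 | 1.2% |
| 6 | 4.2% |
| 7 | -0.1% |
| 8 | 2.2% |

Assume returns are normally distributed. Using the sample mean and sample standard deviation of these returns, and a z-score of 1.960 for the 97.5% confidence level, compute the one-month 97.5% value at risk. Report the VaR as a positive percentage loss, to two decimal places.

Mean return r̄ = 4.90 / 8 = 0.6125%
Σ(r − r̄)² = 70.4288; sample σ = √(70.4288/7) = 3.1719%
VaR = −(r̄ − z·σ) = −(0.6125 − 1.960 × 3.1719) = −(-5.6044) = 5.6044%

5.60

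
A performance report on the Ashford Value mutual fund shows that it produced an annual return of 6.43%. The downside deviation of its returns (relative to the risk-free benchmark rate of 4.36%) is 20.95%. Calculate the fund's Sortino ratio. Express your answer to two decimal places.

Sortino = (Rp − Rf) / σd = (6.43% − 4.36%) / 20.95% = 2.07% / 20.95% = 0.0988

0.10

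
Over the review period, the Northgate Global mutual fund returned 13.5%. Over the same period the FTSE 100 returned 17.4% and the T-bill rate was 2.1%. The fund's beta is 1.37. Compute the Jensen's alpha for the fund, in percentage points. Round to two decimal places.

CAPM expected return = Rf + β(Rm − Rf) = 2.1% + 1.37 × (17.4% − 2.1%) = 2.1 + 1.37 × 15.30 = 23.0610%
Jensen's α = Rp − E[R] = 13.5% − 23.0610% = -9.5610

-9.56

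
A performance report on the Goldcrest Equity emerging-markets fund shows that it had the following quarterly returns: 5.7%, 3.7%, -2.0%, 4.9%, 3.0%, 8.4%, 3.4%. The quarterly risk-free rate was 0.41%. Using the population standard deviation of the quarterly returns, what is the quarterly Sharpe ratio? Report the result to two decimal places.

1.18

μ = (5.7 + 3.7 − 2 + 4.9 + 3 + 8.4 + 3.4) / 7 = 3.8714%
Σ(r − μ)² = 60.3943; population σ = √(60.3943/7) = 2.9373%
Sharpe = (μ − rf) / σ = (3.8714 − 0.41) / 2.9373 = 3.4614 / 2.9373 = 1.1784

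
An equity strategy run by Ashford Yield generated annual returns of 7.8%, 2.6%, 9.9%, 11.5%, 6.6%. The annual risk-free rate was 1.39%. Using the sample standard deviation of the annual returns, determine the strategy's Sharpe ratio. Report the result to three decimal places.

1.845

Mean return r̄ = 38.40 / 5 = 7.6800%
Sample std dev = √[46.5080 / 4] = 3.4098%
Sharpe = (r̄ − rf) / σ = (7.6800 − 1.39) / 3.4098 = 6.2900 / 3.4098 = 1.8447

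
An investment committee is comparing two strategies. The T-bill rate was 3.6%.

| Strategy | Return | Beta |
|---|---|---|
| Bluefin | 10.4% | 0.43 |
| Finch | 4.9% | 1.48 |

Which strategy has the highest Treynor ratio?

Bluefin

Bluefin: Treynor = (10.4% − 3.6%) / 0.43 = 15.814
Finch: Treynor = (4.9% − 3.6%) / 1.48 = 0.878
Highest: Bluefin (15.814).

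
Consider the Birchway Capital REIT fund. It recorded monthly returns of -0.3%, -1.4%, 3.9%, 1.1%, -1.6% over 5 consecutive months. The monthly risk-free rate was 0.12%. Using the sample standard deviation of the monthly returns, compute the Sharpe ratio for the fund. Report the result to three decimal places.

0.097

Mean return r̄ = 1.70 / 5 = 0.3400%
Σ(r − r̄)² = (-0.3 − 0.3400)² + (-1.4 − 0.3400)² + (3.9 − 0.3400)² + … = 20.4520
sample σ = √(20.4520 / 4) = √5.1130 = 2.2612%
Sharpe = (r̄ − rf) / σ = (0.3400 − 0.12) / 2.2612 = 0.2200 / 2.2612 = 0.0973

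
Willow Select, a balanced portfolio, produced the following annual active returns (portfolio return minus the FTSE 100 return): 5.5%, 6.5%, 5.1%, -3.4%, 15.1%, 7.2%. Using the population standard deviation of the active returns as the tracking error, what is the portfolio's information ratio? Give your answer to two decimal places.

r̄ = (5.5 + 6.5 + 5.1 − 3.4 + 15.1 + 7.2) / 6 = 36.00 / 6 = 6.0000%
Population σ = √[Σ(r − r̄)² / 6] = √[173.9200 / 6] = √28.9867 = 5.3839%
IR = r̄ / tracking error = 6.0000 / 5.3839 = 1.1144

1.11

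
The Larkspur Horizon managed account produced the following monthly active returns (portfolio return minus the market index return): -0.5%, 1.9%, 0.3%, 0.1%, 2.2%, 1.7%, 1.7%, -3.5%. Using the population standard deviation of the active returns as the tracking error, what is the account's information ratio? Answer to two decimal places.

0.28

μ = (-0.5 + 1.9 + 0.3 + 0.1 + 2.2 + 1.7 + 1.7 − 3.5) / 8 = 3.90 / 8 = 0.4875%
Σ(r − μ)² = (-0.5 − 0.4875)² + (1.9 − 0.4875)² + … = 24.9288
population σ = √(24.9288 / 8) = √3.1161 = 1.7652%
IR = μ / tracking error = 0.4875 / 1.7652 = 0.2762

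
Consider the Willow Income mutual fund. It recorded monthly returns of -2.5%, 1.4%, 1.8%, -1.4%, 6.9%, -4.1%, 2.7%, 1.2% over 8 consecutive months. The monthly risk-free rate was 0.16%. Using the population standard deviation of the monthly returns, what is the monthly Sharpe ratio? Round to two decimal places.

μ = (-2.5 + 1.4 + 1.8 − 1.4 + 6.9 − 4.1 + 2.7 + 1.2) / 8 = 6.00 / 8 = 0.7500%
Σ(r − μ)² = 82.0600; population σ = √(82.0600/8) = 3.2027%
Sharpe = (μ − rf) / σ = (0.7500 − 0.16) / 3.2027 = 0.5900 / 3.2027 = 0.1842

0.18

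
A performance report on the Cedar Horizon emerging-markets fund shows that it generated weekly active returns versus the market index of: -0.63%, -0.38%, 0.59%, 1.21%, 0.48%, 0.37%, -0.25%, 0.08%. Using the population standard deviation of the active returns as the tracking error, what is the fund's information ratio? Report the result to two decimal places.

Mean return r̄ = 1.470 / 8 = 0.1838%
Σ(r − r̄)² = (-0.63 − 0.1838)² + (-0.38 − 0.1838)² + … = 2.5196
σ = √[2.5196 / 8] = 0.5612%
IR = r̄ / tracking error = 0.1838 / 0.5612 = 0.3275

0.33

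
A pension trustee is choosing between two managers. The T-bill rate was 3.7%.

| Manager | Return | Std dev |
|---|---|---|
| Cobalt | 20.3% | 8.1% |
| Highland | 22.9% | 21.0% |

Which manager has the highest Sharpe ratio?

Cobalt

Cobalt: Sharpe ratio = (20.3% − 3.7%) / 8.1% = 2.049
Highland: Sharpe ratio = (22.9% − 3.7%) / 21.0% = 0.914
Highest: Cobalt (2.049).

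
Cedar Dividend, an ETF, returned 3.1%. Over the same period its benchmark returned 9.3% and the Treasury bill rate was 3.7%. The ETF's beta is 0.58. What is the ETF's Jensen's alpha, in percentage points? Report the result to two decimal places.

CAPM expected return = Rf + β(Rm − Rf) = 3.7% + 0.58 × (9.3% − 3.7%) = 3.7 + 0.58 × 5.60 = 6.9480%
Jensen's α = Rp − E[R] = 3.1% − 6.9480% = -3.8480

-3.85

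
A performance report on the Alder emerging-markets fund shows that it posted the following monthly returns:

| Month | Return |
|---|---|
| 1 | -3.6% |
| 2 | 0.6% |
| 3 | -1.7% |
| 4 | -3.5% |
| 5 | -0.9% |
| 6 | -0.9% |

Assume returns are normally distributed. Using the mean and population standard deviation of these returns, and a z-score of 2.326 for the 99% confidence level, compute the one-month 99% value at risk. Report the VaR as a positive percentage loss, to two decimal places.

μ = (-3.6 + 0.6 − 1.7 − 3.5 − 0.9 − 0.9) / 6 = -1.6667%
Population σ = √[Σ(r − μ)² / 6] = √[13.4133 / 6] = √2.2356 = 1.4952%
VaR = −(μ − z·σ) = −(-1.6667 − 2.326 × 1.4952) = −(-5.1445) = 5.1445%

5.14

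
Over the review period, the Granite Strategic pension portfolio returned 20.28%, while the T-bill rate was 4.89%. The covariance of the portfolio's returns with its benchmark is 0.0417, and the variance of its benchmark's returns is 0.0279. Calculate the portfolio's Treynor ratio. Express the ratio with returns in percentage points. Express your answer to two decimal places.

β = Cov / Var = 0.0417 / 0.0279 = 1.4946
Treynor = (Rp − Rf) / β = (20.28% − 4.89%) / 1.4946 = 15.39 / 1.4946 = 10.2971

10.30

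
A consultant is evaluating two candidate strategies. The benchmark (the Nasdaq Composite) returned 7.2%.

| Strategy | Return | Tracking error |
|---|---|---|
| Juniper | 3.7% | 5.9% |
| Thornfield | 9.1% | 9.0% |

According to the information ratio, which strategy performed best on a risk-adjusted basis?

Thornfield

Juniper: IR = (3.7% − 7.2%) / 5.9% = -0.593
Thornfield: IR = (9.1% − 7.2%) / 9.0% = 0.211
Highest: Thornfield (0.211).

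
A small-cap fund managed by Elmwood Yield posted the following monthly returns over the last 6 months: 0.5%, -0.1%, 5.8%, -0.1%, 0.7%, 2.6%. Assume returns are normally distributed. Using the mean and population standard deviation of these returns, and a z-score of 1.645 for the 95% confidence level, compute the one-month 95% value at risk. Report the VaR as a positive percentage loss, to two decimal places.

1.89

μ = (0.5 − 0.1 + 5.8 − 0.1 + 0.7 + 2.6) / 6 = 9.40 / 6 = 1.5667%
Σ(r − μ)² = 26.4333; population σ = √(26.4333/6) = 2.0989%
VaR = −(μ − z·σ) = −(1.5667 − 1.645 × 2.0989) = −(-1.8860) = 1.8860%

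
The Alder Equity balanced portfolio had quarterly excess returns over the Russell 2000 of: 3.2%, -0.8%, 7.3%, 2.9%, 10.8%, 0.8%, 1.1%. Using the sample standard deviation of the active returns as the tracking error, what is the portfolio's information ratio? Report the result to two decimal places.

0.89

r̄ = (3.2 − 0.8 + 7.3 + 2.9 + 10.8 + 0.8 + 1.1) / 7 = 25.30 / 7 = 3.6143%
Σ(r − r̄)² = (3.2 − 3.6143)² + (-0.8 − 3.6143)² + (7.3 − 3.6143)² + … = 99.6286
σ = √[99.6286 / 6] = 4.0749%
IR = r̄ / tracking error = 3.6143 / 4.0749 = 0.8870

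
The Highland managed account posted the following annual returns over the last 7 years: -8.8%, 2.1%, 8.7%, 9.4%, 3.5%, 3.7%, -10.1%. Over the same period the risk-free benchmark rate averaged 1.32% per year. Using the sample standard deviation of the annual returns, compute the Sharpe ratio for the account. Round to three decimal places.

r̄ = (-8.8 + 2.1 + 8.7 + 9.4 + 3.5 + 3.7 − 10.1) / 7 = 8.50 / 7 = 1.2143%
Sample std dev = √[363.5286 / 6] = 7.7838%
Sharpe = (r̄ − rf) / σ = (1.2143 − 1.32) / 7.7838 = -0.1057 / 7.7838 = -0.0136

-0.014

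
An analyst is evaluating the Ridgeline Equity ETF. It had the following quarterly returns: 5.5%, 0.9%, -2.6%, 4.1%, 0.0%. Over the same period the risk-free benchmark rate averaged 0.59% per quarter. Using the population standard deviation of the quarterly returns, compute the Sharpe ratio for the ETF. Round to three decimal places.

Mean return r̄ = 7.90 / 5 = 1.5800%
Σ(r − r̄)² = (5.5 − 1.5800)² + (0.9 − 1.5800)² + … = 42.1480
σ = √[42.1480 / 5] = 2.9034%
Sharpe = (r̄ − rf) / σ = (1.5800 − 0.59) / 2.9034 = 0.9900 / 2.9034 = 0.3410

0.341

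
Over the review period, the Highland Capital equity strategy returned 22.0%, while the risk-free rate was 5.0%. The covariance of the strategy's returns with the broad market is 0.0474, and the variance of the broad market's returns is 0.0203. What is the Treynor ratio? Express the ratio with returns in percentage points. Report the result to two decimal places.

7.28

β = Cov / Var = 0.0474 / 0.0203 = 2.3350
Treynor = (Rp − Rf) / β = (22.0% − 5.0%) / 2.3350 = 17.00 / 2.3350 = 7.2805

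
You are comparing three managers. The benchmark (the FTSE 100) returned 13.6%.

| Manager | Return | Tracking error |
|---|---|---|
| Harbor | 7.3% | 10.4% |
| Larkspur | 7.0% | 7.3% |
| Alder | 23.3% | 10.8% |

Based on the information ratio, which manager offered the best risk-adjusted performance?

Alder

Harbor: IR = (7.3% − 13.6%) / 10.4% = -0.606
Larkspur: IR = (7.0% − 13.6%) / 7.3% = -0.904
Alder: IR = (23.3% − 13.6%) / 10.8% = 0.898
Highest: Alder (0.898).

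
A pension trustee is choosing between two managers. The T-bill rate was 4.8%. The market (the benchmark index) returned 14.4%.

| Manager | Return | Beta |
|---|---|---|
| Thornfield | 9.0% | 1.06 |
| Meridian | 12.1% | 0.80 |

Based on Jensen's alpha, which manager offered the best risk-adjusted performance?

Thornfield: α = 9.0% − [4.8% + 1.06 × (14.4% − 4.8%)] = -5.976
Meridian: α = 12.1% − [4.8% + 0.80 × (14.4% − 4.8%)] = -0.380
Highest: Meridian (-0.380).

Meridian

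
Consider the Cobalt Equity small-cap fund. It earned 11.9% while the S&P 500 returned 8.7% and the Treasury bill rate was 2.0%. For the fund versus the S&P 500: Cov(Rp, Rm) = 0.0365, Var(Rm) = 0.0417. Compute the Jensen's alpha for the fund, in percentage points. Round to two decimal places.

β = Cov / Var = 0.0365 / 0.0417 = 0.8753
E[R] = Rf + β(Rm − Rf) = 2.0% + 0.8753 × (8.7% − 2.0%) = 7.8645%
α = Rp − E[R] = 11.9% − 7.8645% = 4.0355

4.04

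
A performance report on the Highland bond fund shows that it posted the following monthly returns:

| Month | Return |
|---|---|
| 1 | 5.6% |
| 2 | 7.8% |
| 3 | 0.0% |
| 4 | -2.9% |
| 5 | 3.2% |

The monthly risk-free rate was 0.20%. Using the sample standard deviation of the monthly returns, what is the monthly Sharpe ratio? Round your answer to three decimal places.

0.593

Mean return r̄ = 13.70 / 5 = 2.7400%
Sample σ = √[Σ(r − r̄)² / 4] = √[73.3120 / 4] = √18.3280 = 4.2811%
Sharpe = (r̄ − rf) / σ = (2.7400 − 0.2) / 4.2811 = 2.5400 / 4.2811 = 0.5933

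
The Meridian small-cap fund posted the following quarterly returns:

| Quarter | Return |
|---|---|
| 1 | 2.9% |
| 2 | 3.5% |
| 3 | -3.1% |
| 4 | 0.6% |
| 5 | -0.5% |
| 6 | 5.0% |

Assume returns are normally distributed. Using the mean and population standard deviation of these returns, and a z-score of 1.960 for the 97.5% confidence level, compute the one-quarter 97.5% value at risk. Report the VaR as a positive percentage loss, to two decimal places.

3.91

μ = (2.9 + 3.5 − 3.1 + 0.6 − 0.5 + 5) / 6 = 8.40 / 6 = 1.4000%
Σ(r − μ)² = 44.1200; population σ = √(44.1200/6) = 2.7117%
VaR = −(μ − z·σ) = −(1.4000 − 1.960 × 2.7117) = −(-3.9149) = 3.9149%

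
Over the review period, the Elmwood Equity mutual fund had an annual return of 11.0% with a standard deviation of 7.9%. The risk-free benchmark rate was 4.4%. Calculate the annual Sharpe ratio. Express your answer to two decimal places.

0.84

Sharpe = (Rp − Rf) / σp = (11.0% − 4.4%) / 7.9% = 6.60% / 7.9% = 0.8354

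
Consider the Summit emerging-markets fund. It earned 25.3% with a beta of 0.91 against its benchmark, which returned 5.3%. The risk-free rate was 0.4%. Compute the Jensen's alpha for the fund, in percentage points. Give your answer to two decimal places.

20.44

CAPM expected return = Rf + β(Rm − Rf) = 0.4% + 0.91 × (5.3% − 0.4%) = 0.4 + 0.91 × 4.90 = 4.8590%
Jensen's α = Rp − E[R] = 25.3% − 4.8590% = 20.4410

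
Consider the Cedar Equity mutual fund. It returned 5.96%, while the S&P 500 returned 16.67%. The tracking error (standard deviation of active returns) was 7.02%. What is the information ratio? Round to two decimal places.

IR = (Rp − Rb) / TE = (5.96% − 16.67%) / 7.02% = -10.71% / 7.02% = -1.5256

-1.53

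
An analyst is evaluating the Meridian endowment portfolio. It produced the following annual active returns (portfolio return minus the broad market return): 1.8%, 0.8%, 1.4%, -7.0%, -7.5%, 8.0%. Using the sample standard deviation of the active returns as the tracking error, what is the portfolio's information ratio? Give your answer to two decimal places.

-0.07

r̄ = (1.8 + 0.8 + 1.4 − 7 − 7.5 + 8) / 6 = -2.50 / 6 = -0.4167%
Σ(r − r̄)² = 174.0483; sample σ = √(174.0483/5) = 5.9000%
IR = r̄ / tracking error = -0.4167 / 5.9000 = -0.0706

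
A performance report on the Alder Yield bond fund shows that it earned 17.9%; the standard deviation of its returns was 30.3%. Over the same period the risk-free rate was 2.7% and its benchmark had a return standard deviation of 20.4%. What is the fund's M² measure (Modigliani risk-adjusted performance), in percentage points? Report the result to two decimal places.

Sharpe = (Rp − Rf) / σp = (17.9% − 2.7%) / 30.3% = 0.5017
M² = Rf + Sharpe × σm = 2.7% + 0.5017 × 20.4% = 12.9347%

12.93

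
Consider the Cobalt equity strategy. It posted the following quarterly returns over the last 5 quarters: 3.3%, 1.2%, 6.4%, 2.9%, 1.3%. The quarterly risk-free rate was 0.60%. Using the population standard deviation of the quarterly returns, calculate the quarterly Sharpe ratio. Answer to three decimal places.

1.283

μ = (3.3 + 1.2 + 6.4 + 2.9 + 1.3) / 5 = 15.10 / 5 = 3.0200%
Population σ = √[Σ(r − μ)² / 5] = √[17.7880 / 5] = √3.5576 = 1.8862%
Sharpe = (μ − rf) / σ = (3.0200 − 0.6) / 1.8862 = 2.4200 / 1.8862 = 1.2830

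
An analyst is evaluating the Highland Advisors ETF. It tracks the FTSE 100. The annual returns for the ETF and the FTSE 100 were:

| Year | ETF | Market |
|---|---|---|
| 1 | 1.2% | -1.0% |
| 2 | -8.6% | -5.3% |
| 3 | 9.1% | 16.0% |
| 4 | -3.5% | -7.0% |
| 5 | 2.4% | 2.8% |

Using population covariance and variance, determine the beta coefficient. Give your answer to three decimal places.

r̄p = 0.1200%,  r̄m = 1.1000%
Cov = Σ(rp − r̄p)(rm − r̄m) / 5 = 44.1080
Var(rm) = Σ(rm − r̄m)² / 5 = 67.1760
β = Cov / Var = 44.1080 / 67.1760 = 0.6566

0.657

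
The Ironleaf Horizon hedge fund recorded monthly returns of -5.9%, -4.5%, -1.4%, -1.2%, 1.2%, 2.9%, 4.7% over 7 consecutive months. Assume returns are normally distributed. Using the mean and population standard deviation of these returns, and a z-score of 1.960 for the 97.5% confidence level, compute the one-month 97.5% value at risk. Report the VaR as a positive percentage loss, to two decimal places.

7.54

r̄ = (-5.9 − 4.5 − 1.4 − 1.2 + 1.2 + 2.9 + 4.7) / 7 = -4.20 / 7 = -0.6000%
Σ(r − r̄)² = (-5.9 − (-0.6000))² + (-4.5 − (-0.6000))² + (-1.4 − (-0.6000))² + … = 87.8800
σ = √[87.8800 / 7] = 3.5432%
VaR = −(r̄ − z·σ) = −(-0.6000 − 1.960 × 3.5432) = −(-7.5447) = 7.5447%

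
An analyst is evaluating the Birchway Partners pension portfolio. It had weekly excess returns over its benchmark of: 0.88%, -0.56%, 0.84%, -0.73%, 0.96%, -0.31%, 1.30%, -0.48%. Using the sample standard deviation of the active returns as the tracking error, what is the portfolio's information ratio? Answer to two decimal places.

Mean return μ = 1.900 / 8 = 0.2375%
Sample std dev = √[4.8134 / 7] = 0.8292%
IR = μ / tracking error = 0.2375 / 0.8292 = 0.2864

0.29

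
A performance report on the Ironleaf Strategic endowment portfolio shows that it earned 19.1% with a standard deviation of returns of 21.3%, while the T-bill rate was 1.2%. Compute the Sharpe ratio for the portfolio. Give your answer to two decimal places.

Sharpe = (Rp − Rf) / σp = (19.1% − 1.2%) / 21.3% = 17.90% / 21.3% = 0.8404

0.84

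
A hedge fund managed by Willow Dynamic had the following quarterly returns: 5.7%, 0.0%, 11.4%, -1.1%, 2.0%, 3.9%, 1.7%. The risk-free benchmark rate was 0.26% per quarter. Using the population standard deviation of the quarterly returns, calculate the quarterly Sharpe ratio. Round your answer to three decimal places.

0.799

Mean return r̄ = 23.60 / 7 = 3.3714%
Population σ = √[Σ(r − r̄)² / 7] = √[106.1943 / 7] = √15.1706 = 3.8949%
Sharpe = (r̄ − rf) / σ = (3.3714 − 0.26) / 3.8949 = 3.1114 / 3.8949 = 0.7988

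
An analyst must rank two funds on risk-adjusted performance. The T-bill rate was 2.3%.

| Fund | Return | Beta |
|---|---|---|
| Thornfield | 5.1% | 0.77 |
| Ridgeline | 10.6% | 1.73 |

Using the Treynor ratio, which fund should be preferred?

Thornfield: Treynor = (5.1% − 2.3%) / 0.77 = 3.636
Ridgeline: Treynor = (10.6% − 2.3%) / 1.73 = 4.798
Highest: Ridgeline (4.798).

Ridgeline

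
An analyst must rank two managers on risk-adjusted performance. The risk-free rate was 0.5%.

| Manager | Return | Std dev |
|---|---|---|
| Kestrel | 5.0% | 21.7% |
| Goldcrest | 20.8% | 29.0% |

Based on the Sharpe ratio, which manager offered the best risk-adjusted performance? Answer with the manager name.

Goldcrest

Kestrel: Sharpe ratio = (5.0% − 0.5%) / 21.7% = 0.207
Goldcrest: Sharpe ratio = (20.8% − 0.5%) / 29.0% = 0.700
Highest: Goldcrest (0.700).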